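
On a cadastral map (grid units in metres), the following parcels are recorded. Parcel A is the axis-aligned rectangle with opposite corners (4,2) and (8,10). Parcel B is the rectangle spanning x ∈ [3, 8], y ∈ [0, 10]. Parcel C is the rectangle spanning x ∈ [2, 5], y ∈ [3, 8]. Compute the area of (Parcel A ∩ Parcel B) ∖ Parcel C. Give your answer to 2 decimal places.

|Parcel A ∩ Parcel B| = 32.
|(Parcel A ∩ Parcel B) ∩ Parcel C| = 5.
|(Parcel A ∩ Parcel B) ∖ Parcel C| = 32 − 5 = 27.00.

27.00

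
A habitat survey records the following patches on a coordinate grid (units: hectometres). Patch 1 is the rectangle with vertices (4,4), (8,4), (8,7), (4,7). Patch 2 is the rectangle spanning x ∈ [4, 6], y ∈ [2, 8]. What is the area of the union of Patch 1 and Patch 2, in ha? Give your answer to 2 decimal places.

By inclusion–exclusion:
Individual areas: |Patch 1| = 12, |Patch 2| = 12.
|Patch 1∩Patch 2|: x∈[4,6], y∈[4,7] → 2·3 = 6.
|Patch 1 ∪ Patch 2| = 24 − 6 = 18.00.

18.00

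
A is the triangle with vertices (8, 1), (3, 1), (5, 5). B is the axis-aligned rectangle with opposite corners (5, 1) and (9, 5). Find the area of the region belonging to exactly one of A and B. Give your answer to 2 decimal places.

14.00

|A| = 10, |B| = 16, |A∩B| = 6.
|A △ B| = |A| + |B| − 2·|A∩B| = 10 + 16 − 12 = 14.00.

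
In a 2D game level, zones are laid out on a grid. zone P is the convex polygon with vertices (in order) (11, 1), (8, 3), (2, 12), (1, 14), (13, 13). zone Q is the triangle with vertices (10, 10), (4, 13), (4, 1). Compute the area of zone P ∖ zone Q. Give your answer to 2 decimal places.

58.67

|zone P| = 84, |zone P∩zone Q| = 25.3333.
|zone P ∖ zone Q| = |zone P| − |zone P∩zone Q| = 84 − 25.3333 = 58.67.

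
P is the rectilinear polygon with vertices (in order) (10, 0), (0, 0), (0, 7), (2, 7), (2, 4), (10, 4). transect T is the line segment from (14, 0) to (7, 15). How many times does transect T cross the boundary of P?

0

The segment lies entirely outside P and never meets its boundary.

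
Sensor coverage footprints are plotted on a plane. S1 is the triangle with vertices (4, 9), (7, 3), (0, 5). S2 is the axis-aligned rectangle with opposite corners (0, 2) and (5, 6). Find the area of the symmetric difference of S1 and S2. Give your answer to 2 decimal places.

21.86

|S1| = 18, |S2| = 20, |S1∩S2| = 8.0714.
|S1 △ S2| = |S1| + |S2| − 2·|S1∩S2| = 18 + 20 − 16.1429 = 21.86.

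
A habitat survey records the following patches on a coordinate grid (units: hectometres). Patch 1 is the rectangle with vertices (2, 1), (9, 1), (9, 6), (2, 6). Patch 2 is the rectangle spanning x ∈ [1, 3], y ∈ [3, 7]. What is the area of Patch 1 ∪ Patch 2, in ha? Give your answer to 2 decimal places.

By inclusion–exclusion:
Individual areas: |Patch 1| = 35, |Patch 2| = 8.
|Patch 1∩Patch 2|: x∈[2,3], y∈[3,6] → 1·3 = 3.
|Patch 1 ∪ Patch 2| = 43 − 3 = 40.00.

40.00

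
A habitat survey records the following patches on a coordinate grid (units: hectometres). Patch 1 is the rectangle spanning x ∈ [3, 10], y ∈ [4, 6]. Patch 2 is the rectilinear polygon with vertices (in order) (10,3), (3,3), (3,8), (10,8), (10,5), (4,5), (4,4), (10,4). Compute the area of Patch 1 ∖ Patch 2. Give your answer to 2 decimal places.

6.00

|Patch 1| = 14, |Patch 1∩Patch 2| = 8.
|Patch 1 ∖ Patch 2| = |Patch 1| − |Patch 1∩Patch 2| = 14 − 8 = 6.00.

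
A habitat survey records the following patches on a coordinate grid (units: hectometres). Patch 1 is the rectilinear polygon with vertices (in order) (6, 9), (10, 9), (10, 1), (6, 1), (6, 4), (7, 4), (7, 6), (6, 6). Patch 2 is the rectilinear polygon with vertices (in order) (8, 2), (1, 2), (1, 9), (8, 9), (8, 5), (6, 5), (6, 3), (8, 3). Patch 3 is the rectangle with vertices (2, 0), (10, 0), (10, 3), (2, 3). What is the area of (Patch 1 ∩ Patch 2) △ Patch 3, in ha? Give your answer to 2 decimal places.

29.00

|Patch 1 ∩ Patch 2| = 9.
|(Patch 1 ∩ Patch 2) ∩ Patch 3| = 2.
|(Patch 1 ∩ Patch 2) △ Patch 3| = 9 + 24 − 4 = 29.00.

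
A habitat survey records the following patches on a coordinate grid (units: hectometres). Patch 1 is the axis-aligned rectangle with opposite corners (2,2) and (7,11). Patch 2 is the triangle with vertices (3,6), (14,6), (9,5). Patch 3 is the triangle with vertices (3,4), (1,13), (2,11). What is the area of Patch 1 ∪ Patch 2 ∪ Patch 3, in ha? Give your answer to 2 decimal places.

50.42

By inclusion–exclusion:
Individual areas: |Patch 1| = 45, |Patch 2| = 5.5, |Patch 3| = 2.5.
|Patch 1∩Patch 2| = 1.3333.
|Patch 1∩Patch 3| = 1.25.
|Patch 2∩Patch 3| = 0.
|Patch 1∩Patch 2∩Patch 3| = 0.
|Patch 1 ∪ Patch 2 ∪ Patch 3| = 53 − 2.5833 + 0 = 50.42.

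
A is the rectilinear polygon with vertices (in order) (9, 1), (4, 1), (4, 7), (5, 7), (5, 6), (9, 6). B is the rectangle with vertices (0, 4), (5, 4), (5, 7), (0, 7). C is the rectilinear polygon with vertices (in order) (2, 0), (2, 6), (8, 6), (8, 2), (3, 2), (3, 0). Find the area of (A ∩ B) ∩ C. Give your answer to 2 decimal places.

The region (A ∩ B) ∩ C is the polygon with vertices (5,4), (4,4), (4,6), (5,6).
By the shoelace formula its area is 2.00.

2.00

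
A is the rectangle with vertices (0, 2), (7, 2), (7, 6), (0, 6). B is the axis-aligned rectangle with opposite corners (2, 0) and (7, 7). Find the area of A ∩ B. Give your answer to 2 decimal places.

20.00

|A∩B|: x∈[2,7], y∈[2,6] → 5·4 = 20.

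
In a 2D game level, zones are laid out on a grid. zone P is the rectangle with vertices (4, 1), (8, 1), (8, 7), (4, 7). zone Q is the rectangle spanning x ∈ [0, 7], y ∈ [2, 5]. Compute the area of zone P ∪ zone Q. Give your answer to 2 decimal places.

By inclusion–exclusion:
Individual areas: |zone P| = 24, |zone Q| = 21.
|zone P∩zone Q|: x∈[4,7], y∈[2,5] → 3·3 = 9.
|zone P ∪ zone Q| = 45 − 9 = 36.00.

36.00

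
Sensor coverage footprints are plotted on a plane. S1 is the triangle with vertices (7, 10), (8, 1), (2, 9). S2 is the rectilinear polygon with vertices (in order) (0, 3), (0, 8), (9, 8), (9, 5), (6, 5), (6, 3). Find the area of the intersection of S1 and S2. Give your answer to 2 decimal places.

The intersection is the polygon with vertices (7.556,5), (6,5), (6,3.667), (2.75,8), (7.222,8).
By the shoelace formula its area is 11.21.

11.21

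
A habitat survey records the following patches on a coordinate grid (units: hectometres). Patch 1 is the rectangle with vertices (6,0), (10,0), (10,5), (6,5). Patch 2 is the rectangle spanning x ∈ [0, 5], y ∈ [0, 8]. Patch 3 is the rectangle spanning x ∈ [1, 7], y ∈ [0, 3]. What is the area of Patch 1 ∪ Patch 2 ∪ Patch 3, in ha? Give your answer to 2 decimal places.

By inclusion–exclusion:
Individual areas: |Patch 1| = 20, |Patch 2| = 40, |Patch 3| = 18.
|Patch 1∩Patch 2| = 0 (no overlap).
|Patch 1∩Patch 3|: x∈[6,7], y∈[0,3] → 1·3 = 3.
|Patch 2∩Patch 3|: x∈[1,5], y∈[0,3] → 4·3 = 12.
|Patch 1∩Patch 2∩Patch 3| = 0.
|Patch 1 ∪ Patch 2 ∪ Patch 3| = 78 − 15 + 0 = 63.00.

63.00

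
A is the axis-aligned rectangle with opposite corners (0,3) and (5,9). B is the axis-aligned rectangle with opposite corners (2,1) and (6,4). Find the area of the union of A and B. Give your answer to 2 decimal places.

39.00

By inclusion–exclusion:
Individual areas: |A| = 30, |B| = 12.
|A∩B|: x∈[2,5], y∈[3,4] → 3·1 = 3.
|A ∪ B| = 42 − 3 = 39.00.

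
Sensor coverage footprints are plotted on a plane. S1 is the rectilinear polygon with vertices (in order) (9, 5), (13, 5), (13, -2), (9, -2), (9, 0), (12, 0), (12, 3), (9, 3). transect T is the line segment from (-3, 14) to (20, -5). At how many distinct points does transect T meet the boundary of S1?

The segment meets the boundary at (13,0.783), (12,1.609), (10.316,3), (9,4.087).

4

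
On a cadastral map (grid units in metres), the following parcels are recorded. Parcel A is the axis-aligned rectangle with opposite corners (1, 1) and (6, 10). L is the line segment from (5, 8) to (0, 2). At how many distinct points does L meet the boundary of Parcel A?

The segment meets the boundary at (1,3.2).

1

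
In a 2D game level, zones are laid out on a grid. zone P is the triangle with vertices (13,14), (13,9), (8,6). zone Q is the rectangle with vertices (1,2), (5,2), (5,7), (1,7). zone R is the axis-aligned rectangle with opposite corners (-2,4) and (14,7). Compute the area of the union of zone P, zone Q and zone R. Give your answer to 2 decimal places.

By inclusion–exclusion:
Individual areas: |zone P| = 12.5, |zone Q| = 20, |zone R| = 48.
|zone P∩zone Q| = 0.
|zone P∩zone R| = 0.5208.
|zone Q∩zone R|: x∈[1,5], y∈[4,7] → 4·3 = 12.
|zone P∩zone Q∩zone R| = 0.
|zone P ∪ zone Q ∪ zone R| = 80.5 − 12.5208 + 0 = 67.98.

67.98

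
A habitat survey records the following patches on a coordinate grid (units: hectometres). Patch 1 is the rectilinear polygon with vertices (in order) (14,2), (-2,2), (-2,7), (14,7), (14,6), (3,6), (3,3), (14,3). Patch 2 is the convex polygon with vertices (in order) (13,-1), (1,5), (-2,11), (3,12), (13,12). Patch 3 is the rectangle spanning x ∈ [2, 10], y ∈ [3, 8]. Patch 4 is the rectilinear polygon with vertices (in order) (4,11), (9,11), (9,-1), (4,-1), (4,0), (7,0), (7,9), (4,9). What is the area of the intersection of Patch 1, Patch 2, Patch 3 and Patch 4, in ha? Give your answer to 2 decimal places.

2.00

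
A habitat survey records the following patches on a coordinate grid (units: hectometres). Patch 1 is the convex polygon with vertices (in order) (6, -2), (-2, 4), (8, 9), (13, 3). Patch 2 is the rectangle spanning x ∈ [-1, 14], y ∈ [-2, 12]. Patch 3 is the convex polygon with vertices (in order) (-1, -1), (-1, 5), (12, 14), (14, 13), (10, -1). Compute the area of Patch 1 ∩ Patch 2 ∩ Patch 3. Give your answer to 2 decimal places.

The intersection is the polygon with vertices (-1,4.5), (8,9), (11.617,4.66), (10.667,1.333), (7.4,-1), (4.667,-1), (-1,3.25).
By the shoelace formula its area is 78.42.

78.42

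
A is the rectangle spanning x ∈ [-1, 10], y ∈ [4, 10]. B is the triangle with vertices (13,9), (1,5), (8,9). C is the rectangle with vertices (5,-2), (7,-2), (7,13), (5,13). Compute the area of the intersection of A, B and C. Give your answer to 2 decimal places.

2.38

The intersection is the polygon with vertices (5,6.333), (5,7.286), (7,8.429), (7,7).
By the shoelace formula its area is 2.38.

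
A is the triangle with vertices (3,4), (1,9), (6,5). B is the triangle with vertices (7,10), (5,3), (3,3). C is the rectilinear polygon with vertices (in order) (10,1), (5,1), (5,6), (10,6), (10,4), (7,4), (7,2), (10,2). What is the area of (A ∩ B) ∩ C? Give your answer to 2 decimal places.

The region (A ∩ B) ∩ C is the polygon with vertices (5.526,4.842), (5,4.667), (5,5.8), (5.651,5.279).
By the shoelace formula its area is 0.47.

0.47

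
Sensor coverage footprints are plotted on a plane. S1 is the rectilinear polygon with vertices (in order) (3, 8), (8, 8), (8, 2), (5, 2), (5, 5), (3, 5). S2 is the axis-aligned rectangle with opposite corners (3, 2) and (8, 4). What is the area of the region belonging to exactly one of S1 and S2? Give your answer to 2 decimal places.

22.00

|S1| = 24, |S2| = 10, |S1∩S2| = 6.
|S1 △ S2| = |S1| + |S2| − 2·|S1∩S2| = 24 + 10 − 12 = 22.00.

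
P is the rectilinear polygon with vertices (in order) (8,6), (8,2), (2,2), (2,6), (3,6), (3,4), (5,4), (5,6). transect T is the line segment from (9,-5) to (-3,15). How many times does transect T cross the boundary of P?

4

The segment meets the boundary at (2.4,6), (3,5), (3.6,4), (4.8,2).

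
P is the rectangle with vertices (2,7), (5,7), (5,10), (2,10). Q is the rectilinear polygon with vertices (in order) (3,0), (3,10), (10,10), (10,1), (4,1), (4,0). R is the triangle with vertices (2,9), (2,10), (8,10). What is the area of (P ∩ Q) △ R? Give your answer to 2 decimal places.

|P ∩ Q| = 6.
|(P ∩ Q) ∩ R| = 1.3333.
|(P ∩ Q) △ R| = 6 + 3 − 2.6667 = 6.33.

6.33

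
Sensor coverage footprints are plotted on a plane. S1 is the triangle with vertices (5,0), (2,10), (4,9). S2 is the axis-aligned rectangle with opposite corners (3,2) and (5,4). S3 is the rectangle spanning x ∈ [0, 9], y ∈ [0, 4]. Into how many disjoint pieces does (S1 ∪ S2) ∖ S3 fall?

(S1 ∪ S2) ∖ S3 is a single connected region.

1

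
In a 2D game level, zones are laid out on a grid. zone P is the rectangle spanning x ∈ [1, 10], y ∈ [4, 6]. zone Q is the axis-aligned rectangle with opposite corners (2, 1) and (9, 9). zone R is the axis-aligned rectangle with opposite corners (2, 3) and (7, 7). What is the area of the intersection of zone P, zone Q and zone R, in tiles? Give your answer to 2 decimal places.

The intersection is the polygon with vertices (2,4), (2,6), (7,6), (7,4).
By the shoelace formula its area is 10.00.

10.00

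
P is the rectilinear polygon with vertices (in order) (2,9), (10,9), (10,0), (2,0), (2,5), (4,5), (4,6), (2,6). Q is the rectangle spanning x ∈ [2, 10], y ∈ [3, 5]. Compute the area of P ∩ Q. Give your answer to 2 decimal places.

The intersection is the polygon with vertices (10,3), (2,3), (2,5), (4,5), (10,5).
By the shoelace formula its area is 16.00.

16.00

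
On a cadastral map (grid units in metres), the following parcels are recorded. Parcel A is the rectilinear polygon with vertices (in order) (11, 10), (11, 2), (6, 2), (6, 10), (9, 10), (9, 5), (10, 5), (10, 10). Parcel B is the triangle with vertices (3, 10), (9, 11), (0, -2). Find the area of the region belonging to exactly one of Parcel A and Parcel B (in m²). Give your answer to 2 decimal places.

61.81

|Parcel A| = 35, |Parcel B| = 34.5, |Parcel A∩Parcel B| = 3.8462.
|Parcel A △ Parcel B| = |Parcel A| + |Parcel B| − 2·|Parcel A∩Parcel B| = 35 + 34.5 − 7.6923 = 61.81.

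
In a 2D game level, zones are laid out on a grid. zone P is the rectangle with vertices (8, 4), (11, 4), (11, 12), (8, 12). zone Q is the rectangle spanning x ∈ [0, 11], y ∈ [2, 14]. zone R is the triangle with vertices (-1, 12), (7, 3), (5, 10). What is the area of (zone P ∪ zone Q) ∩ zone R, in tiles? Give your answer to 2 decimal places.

18.60

The region (zone P ∪ zone Q) ∩ zone R is the polygon with vertices (0,11.667), (5,10), (7,3), (0,10.875).
By the shoelace formula its area is 18.60.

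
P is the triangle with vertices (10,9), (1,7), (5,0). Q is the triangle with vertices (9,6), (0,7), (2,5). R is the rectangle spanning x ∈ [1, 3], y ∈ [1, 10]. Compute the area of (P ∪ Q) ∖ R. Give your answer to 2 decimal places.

|P ∪ Q| = 36.6399.
|(P ∪ Q) ∩ R| = 4.5822.
|(P ∪ Q) ∖ R| = 36.6399 − 4.5822 = 32.06.

32.06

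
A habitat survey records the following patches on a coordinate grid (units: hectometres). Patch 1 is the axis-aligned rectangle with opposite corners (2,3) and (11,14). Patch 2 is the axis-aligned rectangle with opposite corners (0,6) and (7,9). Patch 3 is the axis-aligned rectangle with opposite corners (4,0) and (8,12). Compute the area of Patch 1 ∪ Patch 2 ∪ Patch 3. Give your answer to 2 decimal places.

By inclusion–exclusion:
Individual areas: |Patch 1| = 99, |Patch 2| = 21, |Patch 3| = 48.
|Patch 1∩Patch 2|: x∈[2,7], y∈[6,9] → 5·3 = 15.
|Patch 1∩Patch 3|: x∈[4,8], y∈[3,12] → 4·9 = 36.
|Patch 2∩Patch 3|: x∈[4,7], y∈[6,9] → 3·3 = 9.
|Patch 1∩Patch 2∩Patch 3| = 9.
|Patch 1 ∪ Patch 2 ∪ Patch 3| = 168 − 60 + 9 = 117.00.

117.00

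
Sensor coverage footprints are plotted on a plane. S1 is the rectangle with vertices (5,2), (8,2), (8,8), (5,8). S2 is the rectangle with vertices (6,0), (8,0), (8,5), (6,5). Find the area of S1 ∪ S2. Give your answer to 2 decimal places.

By inclusion–exclusion:
Individual areas: |S1| = 18, |S2| = 10.
|S1∩S2|: x∈[6,8], y∈[2,5] → 2·3 = 6.
|S1 ∪ S2| = 28 − 6 = 22.00.

22.00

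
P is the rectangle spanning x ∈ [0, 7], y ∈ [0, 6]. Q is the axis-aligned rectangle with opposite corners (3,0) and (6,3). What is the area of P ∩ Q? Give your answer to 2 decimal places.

9.00

|P∩Q|: x∈[3,6], y∈[0,3] → 3·3 = 9.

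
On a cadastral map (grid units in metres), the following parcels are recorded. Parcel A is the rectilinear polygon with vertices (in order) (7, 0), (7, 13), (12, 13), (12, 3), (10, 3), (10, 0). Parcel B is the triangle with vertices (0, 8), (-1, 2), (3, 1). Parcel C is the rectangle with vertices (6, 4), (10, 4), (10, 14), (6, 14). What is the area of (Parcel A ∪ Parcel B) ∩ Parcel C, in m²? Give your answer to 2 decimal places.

27.00

The region (Parcel A ∪ Parcel B) ∩ Parcel C is the polygon with vertices (7,13), (10,13), (10,4), (7,4).
By the shoelace formula its area is 27.00.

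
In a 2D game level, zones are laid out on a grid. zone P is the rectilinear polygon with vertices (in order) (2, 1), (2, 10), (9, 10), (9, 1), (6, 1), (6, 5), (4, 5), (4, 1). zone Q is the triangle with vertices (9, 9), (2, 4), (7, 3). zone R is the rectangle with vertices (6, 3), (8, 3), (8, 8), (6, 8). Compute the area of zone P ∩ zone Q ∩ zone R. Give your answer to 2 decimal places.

The intersection is the polygon with vertices (7.6,8), (8,8), (8,6), (7,3), (6,3.2), (6,5), (6,6.857).
By the shoelace formula its area is 7.49.

7.49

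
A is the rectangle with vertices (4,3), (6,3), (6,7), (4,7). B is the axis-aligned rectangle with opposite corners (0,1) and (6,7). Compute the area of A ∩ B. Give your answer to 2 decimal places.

|A∩B|: x∈[4,6], y∈[3,7] → 2·4 = 8.

8.00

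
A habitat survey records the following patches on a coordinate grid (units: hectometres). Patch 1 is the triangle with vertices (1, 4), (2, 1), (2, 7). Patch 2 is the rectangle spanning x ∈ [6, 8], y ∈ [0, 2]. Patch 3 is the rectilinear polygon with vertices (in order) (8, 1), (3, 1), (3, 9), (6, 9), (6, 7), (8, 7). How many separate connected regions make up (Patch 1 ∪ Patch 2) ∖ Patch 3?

(Patch 1 ∪ Patch 2) ∖ Patch 3 splits into 2 disjoint pieces (area 3, area 2).

2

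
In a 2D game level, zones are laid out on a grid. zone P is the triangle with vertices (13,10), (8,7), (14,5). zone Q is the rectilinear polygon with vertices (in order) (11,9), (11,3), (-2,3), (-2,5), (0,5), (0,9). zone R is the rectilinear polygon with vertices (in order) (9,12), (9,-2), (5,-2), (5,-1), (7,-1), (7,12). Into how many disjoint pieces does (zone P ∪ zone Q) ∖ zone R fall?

(zone P ∪ zone Q) ∖ zone R splits into 2 disjoint pieces (area 21.8, area 46).

2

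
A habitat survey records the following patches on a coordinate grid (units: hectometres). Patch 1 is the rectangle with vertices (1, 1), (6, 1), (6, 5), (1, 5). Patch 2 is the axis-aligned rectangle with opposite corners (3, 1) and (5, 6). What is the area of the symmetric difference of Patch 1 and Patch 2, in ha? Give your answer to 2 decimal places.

14.00

|Patch 1∩Patch 2|: x∈[3,5], y∈[1,5] → 2·4 = 8.
|Patch 1 △ Patch 2| = |Patch 1| + |Patch 2| − 2·|Patch 1∩Patch 2| = 20 + 10 − 16 = 14.00.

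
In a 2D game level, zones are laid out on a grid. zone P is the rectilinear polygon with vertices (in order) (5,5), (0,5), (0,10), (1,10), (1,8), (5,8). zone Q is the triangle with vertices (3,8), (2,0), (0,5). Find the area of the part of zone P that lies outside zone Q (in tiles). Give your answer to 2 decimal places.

13.06

|zone P| = 17, |zone P∩zone Q| = 3.9375.
|zone P ∖ zone Q| = |zone P| − |zone P∩zone Q| = 17 − 3.9375 = 13.06.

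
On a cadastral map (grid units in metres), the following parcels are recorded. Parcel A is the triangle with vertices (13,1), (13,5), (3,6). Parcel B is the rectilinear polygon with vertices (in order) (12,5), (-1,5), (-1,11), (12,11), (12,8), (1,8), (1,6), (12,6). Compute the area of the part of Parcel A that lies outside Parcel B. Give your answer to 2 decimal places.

16.05

|Parcel A| = 20, |Parcel A∩Parcel B| = 3.95.
|Parcel A ∖ Parcel B| = |Parcel A| − |Parcel A∩Parcel B| = 20 − 3.95 = 16.05.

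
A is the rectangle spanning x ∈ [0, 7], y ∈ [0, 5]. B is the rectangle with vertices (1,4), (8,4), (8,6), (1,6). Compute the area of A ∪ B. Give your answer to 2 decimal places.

43.00

By inclusion–exclusion:
Individual areas: |A| = 35, |B| = 14.
|A∩B|: x∈[1,7], y∈[4,5] → 6·1 = 6.
|A ∪ B| = 49 − 6 = 43.00.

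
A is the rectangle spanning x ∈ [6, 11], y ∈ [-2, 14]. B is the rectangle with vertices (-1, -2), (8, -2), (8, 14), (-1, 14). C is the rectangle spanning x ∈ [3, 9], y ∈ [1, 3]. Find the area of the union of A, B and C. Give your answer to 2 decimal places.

192.00

By inclusion–exclusion:
Individual areas: |A| = 80, |B| = 144, |C| = 12.
|A∩B|: x∈[6,8], y∈[-2,14] → 2·16 = 32.
|A∩C|: x∈[6,9], y∈[1,3] → 3·2 = 6.
|B∩C|: x∈[3,8], y∈[1,3] → 5·2 = 10.
|A∩B∩C| = 4.
|A ∪ B ∪ C| = 236 − 48 + 4 = 192.00.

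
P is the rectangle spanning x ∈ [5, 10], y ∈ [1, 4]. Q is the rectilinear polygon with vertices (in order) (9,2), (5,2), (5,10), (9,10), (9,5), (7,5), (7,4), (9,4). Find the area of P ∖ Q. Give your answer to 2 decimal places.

7.00

|P| = 15, |P∩Q| = 8.
|P ∖ Q| = |P| − |P∩Q| = 15 − 8 = 7.00.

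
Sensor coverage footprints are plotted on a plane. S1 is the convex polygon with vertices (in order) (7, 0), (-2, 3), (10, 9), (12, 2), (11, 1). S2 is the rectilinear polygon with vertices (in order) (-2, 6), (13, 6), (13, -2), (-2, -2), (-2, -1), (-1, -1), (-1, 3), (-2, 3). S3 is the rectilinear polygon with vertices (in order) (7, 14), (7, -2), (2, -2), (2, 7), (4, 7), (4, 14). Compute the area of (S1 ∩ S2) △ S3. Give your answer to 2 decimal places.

|S1 ∩ S2| = 55.5476.
|(S1 ∩ S2) ∩ S3| = 24.8333.
|(S1 ∩ S2) △ S3| = 55.5476 + 66 − 49.6667 = 71.88.

71.88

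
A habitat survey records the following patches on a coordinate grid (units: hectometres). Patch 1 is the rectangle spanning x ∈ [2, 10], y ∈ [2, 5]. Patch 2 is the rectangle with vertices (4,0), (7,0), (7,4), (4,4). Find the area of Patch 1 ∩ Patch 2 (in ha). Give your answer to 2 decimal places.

6.00

|Patch 1∩Patch 2|: x∈[4,7], y∈[2,4] → 3·2 = 6.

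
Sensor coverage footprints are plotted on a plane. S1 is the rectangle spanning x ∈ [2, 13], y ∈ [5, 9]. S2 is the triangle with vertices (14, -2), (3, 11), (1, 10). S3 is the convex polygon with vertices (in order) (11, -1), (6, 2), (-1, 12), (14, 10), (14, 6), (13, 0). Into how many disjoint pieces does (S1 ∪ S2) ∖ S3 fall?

2

(S1 ∪ S2) ∖ S3 splits into 2 disjoint pieces (area 0.3378, area 2.5786).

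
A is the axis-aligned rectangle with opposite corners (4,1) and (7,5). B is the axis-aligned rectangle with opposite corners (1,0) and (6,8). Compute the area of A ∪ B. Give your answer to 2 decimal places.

By inclusion–exclusion:
Individual areas: |A| = 12, |B| = 40.
|A∩B|: x∈[4,6], y∈[1,5] → 2·4 = 8.
|A ∪ B| = 52 − 8 = 44.00.

44.00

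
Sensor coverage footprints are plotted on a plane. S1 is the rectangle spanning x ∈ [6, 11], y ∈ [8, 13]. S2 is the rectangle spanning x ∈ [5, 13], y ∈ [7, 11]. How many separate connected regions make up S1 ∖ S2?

1

S1 ∖ S2 is a single connected region.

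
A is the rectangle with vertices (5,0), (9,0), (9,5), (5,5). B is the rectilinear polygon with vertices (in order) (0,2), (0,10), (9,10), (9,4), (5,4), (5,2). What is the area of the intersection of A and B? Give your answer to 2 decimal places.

4.00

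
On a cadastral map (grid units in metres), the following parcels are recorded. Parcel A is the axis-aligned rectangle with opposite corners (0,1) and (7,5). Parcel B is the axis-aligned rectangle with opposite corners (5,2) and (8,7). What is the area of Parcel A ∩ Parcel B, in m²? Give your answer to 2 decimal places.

6.00

|Parcel A∩Parcel B|: x∈[5,7], y∈[2,5] → 2·3 = 6.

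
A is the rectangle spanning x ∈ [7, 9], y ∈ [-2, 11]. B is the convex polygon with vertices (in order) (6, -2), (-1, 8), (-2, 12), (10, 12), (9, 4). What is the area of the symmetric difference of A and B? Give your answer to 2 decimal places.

92.00

|A| = 26, |B| = 102, |A∩B| = 18.
|A △ B| = |A| + |B| − 2·|A∩B| = 26 + 102 − 36 = 92.00.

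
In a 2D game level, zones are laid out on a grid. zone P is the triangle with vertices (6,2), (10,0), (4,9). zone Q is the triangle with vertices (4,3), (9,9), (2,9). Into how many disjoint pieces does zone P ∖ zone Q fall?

1

zone P ∖ zone Q is a single connected region.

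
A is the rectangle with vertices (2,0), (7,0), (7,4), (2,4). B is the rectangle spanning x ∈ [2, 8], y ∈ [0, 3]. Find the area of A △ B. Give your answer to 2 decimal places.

8.00

|A∩B|: x∈[2,7], y∈[0,3] → 5·3 = 15.
|A △ B| = |A| + |B| − 2·|A∩B| = 20 + 18 − 30 = 8.00.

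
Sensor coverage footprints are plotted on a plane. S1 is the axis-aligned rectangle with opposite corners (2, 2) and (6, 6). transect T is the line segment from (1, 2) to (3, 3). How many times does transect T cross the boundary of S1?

The segment meets the boundary at (2,2.5).

1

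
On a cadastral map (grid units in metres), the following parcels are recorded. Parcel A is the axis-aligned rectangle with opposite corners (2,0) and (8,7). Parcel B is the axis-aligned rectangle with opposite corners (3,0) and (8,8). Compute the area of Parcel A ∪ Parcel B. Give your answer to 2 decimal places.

47.00

By inclusion–exclusion:
Individual areas: |Parcel A| = 42, |Parcel B| = 40.
|Parcel A∩Parcel B|: x∈[3,8], y∈[0,7] → 5·7 = 35.
|Parcel A ∪ Parcel B| = 82 − 35 = 47.00.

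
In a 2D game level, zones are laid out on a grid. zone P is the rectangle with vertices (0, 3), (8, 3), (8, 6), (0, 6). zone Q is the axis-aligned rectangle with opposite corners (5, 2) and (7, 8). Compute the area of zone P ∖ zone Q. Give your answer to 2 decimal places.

|zone P∩zone Q|: x∈[5,7], y∈[3,6] → 2·3 = 6.
|zone P| = 24.
|zone P ∖ zone Q| = |zone P| − |zone P∩zone Q| = 24 − 6 = 18.00.

18.00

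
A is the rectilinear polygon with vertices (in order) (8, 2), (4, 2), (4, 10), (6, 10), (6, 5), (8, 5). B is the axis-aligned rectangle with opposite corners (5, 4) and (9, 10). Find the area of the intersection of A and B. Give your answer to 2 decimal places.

8.00

The intersection is the polygon with vertices (6,10), (6,5), (8,5), (8,4), (5,4), (5,10).
By the shoelace formula its area is 8.00.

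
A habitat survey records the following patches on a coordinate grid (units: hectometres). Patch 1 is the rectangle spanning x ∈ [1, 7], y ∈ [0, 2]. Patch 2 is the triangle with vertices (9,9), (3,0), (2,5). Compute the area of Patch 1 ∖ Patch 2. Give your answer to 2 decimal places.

|Patch 1| = 12, |Patch 1∩Patch 2| = 1.7333.
|Patch 1 ∖ Patch 2| = |Patch 1| − |Patch 1∩Patch 2| = 12 − 1.7333 = 10.27.

10.27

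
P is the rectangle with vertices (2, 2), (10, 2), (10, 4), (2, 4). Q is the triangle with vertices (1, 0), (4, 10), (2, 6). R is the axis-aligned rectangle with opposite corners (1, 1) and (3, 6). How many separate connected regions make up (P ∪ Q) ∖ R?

(P ∪ Q) ∖ R splits into 3 disjoint pieces (area 14, area 0.0667, area 1.6).

3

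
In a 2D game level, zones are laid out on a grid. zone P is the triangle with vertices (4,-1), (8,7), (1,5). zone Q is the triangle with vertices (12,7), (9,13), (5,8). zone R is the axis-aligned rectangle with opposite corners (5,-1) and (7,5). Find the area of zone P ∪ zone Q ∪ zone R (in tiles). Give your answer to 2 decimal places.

51.50

By inclusion–exclusion:
Individual areas: |zone P| = 24, |zone Q| = 19.5, |zone R| = 12.
|zone P∩zone Q| = 0.
|zone P∩zone R| = 4.
|zone Q∩zone R| = 0.
|zone P∩zone Q∩zone R| = 0.
|zone P ∪ zone Q ∪ zone R| = 55.5 − 4 + 0 = 51.50.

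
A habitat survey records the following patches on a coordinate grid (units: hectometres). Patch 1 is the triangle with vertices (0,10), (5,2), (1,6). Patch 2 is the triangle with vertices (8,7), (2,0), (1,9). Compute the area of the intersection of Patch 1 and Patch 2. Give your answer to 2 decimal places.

The intersection is the polygon with vertices (4.458,2.868), (4.308,2.692), (1.375,5.625), (1.081,8.27).
By the shoelace formula its area is 4.15.

4.15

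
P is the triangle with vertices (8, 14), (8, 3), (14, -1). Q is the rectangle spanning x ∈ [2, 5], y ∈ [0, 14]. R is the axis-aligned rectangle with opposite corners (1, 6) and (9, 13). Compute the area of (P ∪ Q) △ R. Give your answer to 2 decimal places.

75.90

|P ∪ Q| = 75.
|(P ∪ Q) ∩ R| = 27.55.
|(P ∪ Q) △ R| = 75 + 56 − 55.1 = 75.90.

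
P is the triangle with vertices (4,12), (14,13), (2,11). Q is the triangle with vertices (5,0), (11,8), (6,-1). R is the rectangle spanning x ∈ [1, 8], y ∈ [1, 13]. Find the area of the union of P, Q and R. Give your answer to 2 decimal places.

89.54

By inclusion–exclusion:
Individual areas: |P| = 4, |Q| = 7, |R| = 84.
|P∩Q| = 0.
|P∩R| = 2.8.
|Q∩R| = 2.6639.
|P∩Q∩R| = 0.
|P ∪ Q ∪ R| = 95 − 5.4639 + 0 = 89.54.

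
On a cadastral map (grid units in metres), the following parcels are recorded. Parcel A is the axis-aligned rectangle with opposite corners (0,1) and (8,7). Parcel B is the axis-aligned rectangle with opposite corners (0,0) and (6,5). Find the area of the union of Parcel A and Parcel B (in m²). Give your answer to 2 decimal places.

54.00

By inclusion–exclusion:
Individual areas: |Parcel A| = 48, |Parcel B| = 30.
|Parcel A∩Parcel B|: x∈[0,6], y∈[1,5] → 6·4 = 24.
|Parcel A ∪ Parcel B| = 78 − 24 = 54.00.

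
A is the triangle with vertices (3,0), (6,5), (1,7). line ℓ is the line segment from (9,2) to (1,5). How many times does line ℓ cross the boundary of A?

2

The segment meets the boundary at (1.64,4.76), (5.082,3.469).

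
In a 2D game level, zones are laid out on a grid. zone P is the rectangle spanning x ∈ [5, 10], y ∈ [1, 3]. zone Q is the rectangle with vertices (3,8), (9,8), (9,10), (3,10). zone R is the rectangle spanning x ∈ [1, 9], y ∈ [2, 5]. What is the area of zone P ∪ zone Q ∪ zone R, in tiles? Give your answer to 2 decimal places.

42.00

By inclusion–exclusion:
Individual areas: |zone P| = 10, |zone Q| = 12, |zone R| = 24.
|zone P∩zone Q| = 0 (no overlap).
|zone P∩zone R|: x∈[5,9], y∈[2,3] → 4·1 = 4.
|zone Q∩zone R| = 0 (no overlap).
|zone P∩zone Q∩zone R| = 0.
|zone P ∪ zone Q ∪ zone R| = 46 − 4 + 0 = 42.00.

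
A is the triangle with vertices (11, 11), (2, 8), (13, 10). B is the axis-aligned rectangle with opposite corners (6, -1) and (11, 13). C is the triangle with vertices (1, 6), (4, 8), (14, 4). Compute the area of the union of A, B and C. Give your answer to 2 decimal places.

81.81

By inclusion–exclusion:
Individual areas: |A| = 7.5, |B| = 70, |C| = 16.
|A∩B| = 4.9242.
|A∩C| = 0.
|B∩C| = 6.7692.
|A∩B∩C| = 0.
|A ∪ B ∪ C| = 93.5 − 11.6935 + 0 = 81.81.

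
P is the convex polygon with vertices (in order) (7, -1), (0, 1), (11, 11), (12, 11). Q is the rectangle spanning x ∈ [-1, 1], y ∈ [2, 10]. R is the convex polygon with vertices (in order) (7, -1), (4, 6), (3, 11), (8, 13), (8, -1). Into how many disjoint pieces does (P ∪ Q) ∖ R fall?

3

(P ∪ Q) ∖ R splits into 3 disjoint pieces (area 18.486, area 15.1091, area 16).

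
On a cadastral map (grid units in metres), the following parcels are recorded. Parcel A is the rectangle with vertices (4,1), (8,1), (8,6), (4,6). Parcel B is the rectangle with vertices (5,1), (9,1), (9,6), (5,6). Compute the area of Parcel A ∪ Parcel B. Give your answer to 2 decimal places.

25.00

By inclusion–exclusion:
Individual areas: |Parcel A| = 20, |Parcel B| = 20.
|Parcel A∩Parcel B|: x∈[5,8], y∈[1,6] → 3·5 = 15.
|Parcel A ∪ Parcel B| = 40 − 15 = 25.00.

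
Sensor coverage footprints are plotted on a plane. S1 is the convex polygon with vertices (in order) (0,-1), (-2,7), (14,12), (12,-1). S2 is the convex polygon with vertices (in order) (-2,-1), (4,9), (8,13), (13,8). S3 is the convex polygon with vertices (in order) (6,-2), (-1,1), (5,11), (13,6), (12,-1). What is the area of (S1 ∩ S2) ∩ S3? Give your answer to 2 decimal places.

The region (S1 ∩ S2) ∩ S3 is the polygon with vertices (3.908,8.846), (6.933,9.792), (11.367,7.02), (0.361,0.417), (-0.44,0.76), (-0.588,1.353).
By the shoelace formula its area is 46.84.

46.84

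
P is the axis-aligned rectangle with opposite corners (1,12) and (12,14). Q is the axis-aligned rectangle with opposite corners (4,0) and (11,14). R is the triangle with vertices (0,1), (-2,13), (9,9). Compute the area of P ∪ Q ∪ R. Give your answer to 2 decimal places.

152.34

By inclusion–exclusion:
Individual areas: |P| = 22, |Q| = 98, |R| = 62.
|P∩Q|: x∈[4,11], y∈[12,14] → 7·2 = 14.
|P∩R| = 0.
|Q∩R| = 15.6566.
|P∩Q∩R| = 0.
|P ∪ Q ∪ R| = 182 − 29.6566 + 0 = 152.34.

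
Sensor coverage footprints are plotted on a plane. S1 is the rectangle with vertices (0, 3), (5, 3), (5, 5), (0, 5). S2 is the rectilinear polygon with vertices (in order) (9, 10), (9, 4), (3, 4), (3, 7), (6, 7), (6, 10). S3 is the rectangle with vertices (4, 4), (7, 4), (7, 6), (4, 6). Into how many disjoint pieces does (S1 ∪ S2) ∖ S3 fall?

(S1 ∪ S2) ∖ S3 is a single connected region.

1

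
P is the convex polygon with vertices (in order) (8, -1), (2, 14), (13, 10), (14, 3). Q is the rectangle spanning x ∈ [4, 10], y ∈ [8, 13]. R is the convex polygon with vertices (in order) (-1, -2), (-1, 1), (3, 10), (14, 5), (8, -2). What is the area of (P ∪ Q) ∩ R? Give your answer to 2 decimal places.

46.94

The region (P ∪ Q) ∩ R is the polygon with vertices (4,8), (4,9), (3.733,9.667), (13.694,5.139), (13.755,4.714), (10,0.333), (8,-1), (4.4,8).
By the shoelace formula its area is 46.94.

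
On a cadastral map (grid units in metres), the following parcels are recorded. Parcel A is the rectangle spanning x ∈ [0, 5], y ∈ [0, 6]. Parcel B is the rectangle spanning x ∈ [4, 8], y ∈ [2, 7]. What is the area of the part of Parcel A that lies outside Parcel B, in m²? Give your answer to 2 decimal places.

|Parcel A∩Parcel B|: x∈[4,5], y∈[2,6] → 1·4 = 4.
|Parcel A| = 30.
|Parcel A ∖ Parcel B| = |Parcel A| − |Parcel A∩Parcel B| = 30 − 4 = 26.00.

26.00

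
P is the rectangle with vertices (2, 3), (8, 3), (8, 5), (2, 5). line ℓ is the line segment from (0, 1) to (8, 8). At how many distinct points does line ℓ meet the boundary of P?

2

The segment meets the boundary at (4.571,5), (2.286,3).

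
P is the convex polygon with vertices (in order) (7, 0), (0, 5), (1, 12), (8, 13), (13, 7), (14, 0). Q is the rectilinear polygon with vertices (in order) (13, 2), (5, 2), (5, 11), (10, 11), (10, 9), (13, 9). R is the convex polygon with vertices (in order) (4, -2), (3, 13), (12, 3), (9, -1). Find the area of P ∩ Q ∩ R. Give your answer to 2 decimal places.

The intersection is the polygon with vertices (5,2), (5,10.778), (12,3), (11.25,2).
By the shoelace formula its area is 33.85.

33.85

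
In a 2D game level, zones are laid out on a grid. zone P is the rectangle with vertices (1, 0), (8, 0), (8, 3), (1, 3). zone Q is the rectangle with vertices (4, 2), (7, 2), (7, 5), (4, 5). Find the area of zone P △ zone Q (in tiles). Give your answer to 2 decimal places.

24.00

|zone P∩zone Q|: x∈[4,7], y∈[2,3] → 3·1 = 3.
|zone P △ zone Q| = |zone P| + |zone Q| − 2·|zone P∩zone Q| = 21 + 9 − 6 = 24.00.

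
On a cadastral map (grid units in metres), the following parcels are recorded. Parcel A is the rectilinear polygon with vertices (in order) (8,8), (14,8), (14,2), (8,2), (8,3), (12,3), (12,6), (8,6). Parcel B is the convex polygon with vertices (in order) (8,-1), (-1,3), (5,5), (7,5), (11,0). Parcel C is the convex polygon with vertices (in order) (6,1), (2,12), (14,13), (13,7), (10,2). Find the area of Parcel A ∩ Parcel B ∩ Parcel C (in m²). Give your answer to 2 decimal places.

The intersection is the polygon with vertices (8,3), (8.6,3), (9.4,2), (8,2).
By the shoelace formula its area is 1.00.

1.00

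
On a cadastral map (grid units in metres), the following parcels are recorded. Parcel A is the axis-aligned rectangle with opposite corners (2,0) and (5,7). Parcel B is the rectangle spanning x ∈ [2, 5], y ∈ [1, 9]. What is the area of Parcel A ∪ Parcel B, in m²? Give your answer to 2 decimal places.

By inclusion–exclusion:
Individual areas: |Parcel A| = 21, |Parcel B| = 24.
|Parcel A∩Parcel B|: x∈[2,5], y∈[1,7] → 3·6 = 18.
|Parcel A ∪ Parcel B| = 45 − 18 = 27.00.

27.00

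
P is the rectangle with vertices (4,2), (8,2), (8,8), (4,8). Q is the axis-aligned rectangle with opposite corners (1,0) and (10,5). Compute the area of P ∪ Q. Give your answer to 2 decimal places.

57.00

By inclusion–exclusion:
Individual areas: |P| = 24, |Q| = 45.
|P∩Q|: x∈[4,8], y∈[2,5] → 4·3 = 12.
|P ∪ Q| = 69 − 12 = 57.00.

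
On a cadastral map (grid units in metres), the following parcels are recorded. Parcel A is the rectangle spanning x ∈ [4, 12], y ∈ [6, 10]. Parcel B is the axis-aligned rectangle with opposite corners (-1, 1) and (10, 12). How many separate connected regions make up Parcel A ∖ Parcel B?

Parcel A ∖ Parcel B is a single connected region.

1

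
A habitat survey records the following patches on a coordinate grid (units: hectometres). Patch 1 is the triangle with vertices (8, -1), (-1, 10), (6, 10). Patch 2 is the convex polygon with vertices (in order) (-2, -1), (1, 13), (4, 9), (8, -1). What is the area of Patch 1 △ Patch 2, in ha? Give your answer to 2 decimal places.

67.03

|Patch 1| = 38.5, |Patch 2| = 77, |Patch 1∩Patch 2| = 24.233.
|Patch 1 △ Patch 2| = |Patch 1| + |Patch 2| − 2·|Patch 1∩Patch 2| = 38.5 + 77 − 48.4661 = 67.03.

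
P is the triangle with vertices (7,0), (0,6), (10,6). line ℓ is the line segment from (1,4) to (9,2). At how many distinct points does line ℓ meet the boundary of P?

2

The segment meets the boundary at (8.111,2.222), (2.882,3.529).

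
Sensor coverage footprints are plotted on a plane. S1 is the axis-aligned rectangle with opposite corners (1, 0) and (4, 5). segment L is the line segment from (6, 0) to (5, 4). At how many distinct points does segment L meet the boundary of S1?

0

The segment lies entirely outside S1 and never meets its boundary.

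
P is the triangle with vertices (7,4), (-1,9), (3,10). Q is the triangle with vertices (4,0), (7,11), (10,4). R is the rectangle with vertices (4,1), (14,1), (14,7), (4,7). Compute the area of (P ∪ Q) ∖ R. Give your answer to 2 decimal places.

17.04

|P ∪ Q| = 40.0332.
|(P ∪ Q) ∩ R| = 22.9967.
|(P ∪ Q) ∖ R| = 40.0332 − 22.9967 = 17.04.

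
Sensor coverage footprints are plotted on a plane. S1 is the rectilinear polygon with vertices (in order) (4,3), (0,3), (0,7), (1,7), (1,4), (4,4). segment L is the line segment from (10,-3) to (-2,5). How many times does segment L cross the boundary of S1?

2

The segment meets the boundary at (0,3.667), (1,3).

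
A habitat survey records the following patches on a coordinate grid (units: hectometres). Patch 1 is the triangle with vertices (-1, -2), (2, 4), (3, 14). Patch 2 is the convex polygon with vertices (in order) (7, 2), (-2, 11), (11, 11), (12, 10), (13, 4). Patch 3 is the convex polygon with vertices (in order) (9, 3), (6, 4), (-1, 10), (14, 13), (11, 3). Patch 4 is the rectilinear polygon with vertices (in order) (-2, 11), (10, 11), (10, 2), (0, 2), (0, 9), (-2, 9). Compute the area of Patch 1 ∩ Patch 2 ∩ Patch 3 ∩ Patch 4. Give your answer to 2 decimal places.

2.31

The intersection is the polygon with vertices (2.674,10.735), (2.316,7.158), (1.471,7.882), (2.158,10.632).
By the shoelace formula its area is 2.31.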